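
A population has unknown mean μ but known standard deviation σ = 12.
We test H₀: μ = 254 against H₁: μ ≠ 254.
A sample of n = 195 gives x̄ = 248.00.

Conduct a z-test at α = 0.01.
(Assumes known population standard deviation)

Standard error: SE = σ/√n = 12/√195 = 0.8593
z-statistic: z = (x̄ - μ₀)/SE = (248.00 - 254)/0.8593 = -6.9824
Critical value: ±2.576
p-value < 0.0001
Decision: reject H₀

Answer: z = -6.9824, reject H₀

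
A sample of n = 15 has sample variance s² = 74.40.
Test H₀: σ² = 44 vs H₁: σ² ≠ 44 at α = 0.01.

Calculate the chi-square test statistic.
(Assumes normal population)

Answer: χ² = 23.6727, fail to reject H₀

Derivation:
df = n - 1 = 14
χ² = (n-1)s²/σ₀² = 14×74.40/44 = 23.6727
Critical values: χ²_{0.995,14} = 4.075, χ²_{0.005,14} = 31.319
Rejection region: χ² < 4.075 or χ² > 31.319
Decision: fail to reject H₀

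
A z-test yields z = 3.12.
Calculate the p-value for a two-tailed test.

Answer: p-value ≈ 0.0018

Derivation:
For z = 3.12:
p = 2×P(Z > |3.12|) = 2×(1 - Φ(3.12)) = 0.0018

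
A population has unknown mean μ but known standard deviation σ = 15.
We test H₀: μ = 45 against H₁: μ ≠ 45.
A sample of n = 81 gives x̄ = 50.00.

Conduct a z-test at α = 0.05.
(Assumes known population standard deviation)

Standard error: SE = σ/√n = 15/√81 = 1.6667
z-statistic: z = (x̄ - μ₀)/SE = (50.00 - 45)/1.6667 = 2.9999
Critical value: ±1.960
p-value = 0.0027
Decision: reject H₀

Answer: z = 2.9999, reject H₀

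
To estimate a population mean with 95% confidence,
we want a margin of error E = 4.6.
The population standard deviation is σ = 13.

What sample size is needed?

z_0.025 = 1.960
n = (z×σ/E)² = (1.960×13/4.6)²
n = 30.6820
Round up: n = 31

Answer: n = 31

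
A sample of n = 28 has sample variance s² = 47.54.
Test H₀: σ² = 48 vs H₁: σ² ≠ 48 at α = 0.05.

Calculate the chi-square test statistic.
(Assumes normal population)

Answer: χ² = 26.7412, fail to reject H₀

Derivation:
df = n - 1 = 27
χ² = (n-1)s²/σ₀² = 27×47.54/48 = 26.7412
Critical values: χ²_{0.975,27} = 14.573, χ²_{0.025,27} = 43.195
Rejection region: χ² < 14.573 or χ² > 43.195
Decision: fail to reject H₀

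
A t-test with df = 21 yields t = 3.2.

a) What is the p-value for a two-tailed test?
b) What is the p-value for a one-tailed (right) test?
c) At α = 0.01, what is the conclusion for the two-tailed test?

Answer: a) 0.0043, b) 0.0022, c) reject H₀

Derivation:
Using t-distribution with df = 21:
a) Two-tailed: p = 2×P(T > 3.2) = 0.0043
b) One-tailed: p = P(T > 3.2) = 0.0022
c) 0.0043 < 0.01, reject H₀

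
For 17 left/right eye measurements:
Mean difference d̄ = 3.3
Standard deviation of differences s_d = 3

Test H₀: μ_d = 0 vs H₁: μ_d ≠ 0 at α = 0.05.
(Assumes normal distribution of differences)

df = n - 1 = 16
SE = s_d/√n = 3/√17 = 0.7276
t = d̄/SE = 3.3/0.7276 = 4.5355
Critical value: t_{0.025,16} = ±2.120
p-value ≈ 0.0003
Decision: reject H₀

Answer: t = 4.5355, reject H₀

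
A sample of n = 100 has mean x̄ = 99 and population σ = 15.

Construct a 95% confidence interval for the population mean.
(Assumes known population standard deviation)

Answer: (96.0600, 101.9400)

Derivation:
Confidence level: 95%, α = 0.05
z_0.025 = 1.960
SE = σ/√n = 15/√100 = 1.5000
Margin of error = 1.960 × 1.5000 = 2.9400
CI: x̄ ± margin = 99 ± 2.9400
CI: (96.0600, 101.9400)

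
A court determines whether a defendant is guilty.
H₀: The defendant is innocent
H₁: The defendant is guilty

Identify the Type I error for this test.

Type I error: rejecting H₀ when it is actually true (false positive).
Type II error: failing to reject H₀ when H₁ is actually true (false negative).

Answer: Convicting an innocent person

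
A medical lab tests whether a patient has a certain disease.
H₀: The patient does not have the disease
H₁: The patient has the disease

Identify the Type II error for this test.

Answer: Failing to diagnose a patient who actually has the disease (false negative)

Derivation:
Type I error (α): Rejecting H₀ when H₀ is true
Type II error (β): Failing to reject H₀ when H₁ is true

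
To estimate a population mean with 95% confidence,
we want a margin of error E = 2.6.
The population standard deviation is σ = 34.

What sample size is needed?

Answer: n = 657

Derivation:
z_0.025 = 1.960
n = (z×σ/E)² = (1.960×34/2.6)²
n = 656.9363
Round up: n = 657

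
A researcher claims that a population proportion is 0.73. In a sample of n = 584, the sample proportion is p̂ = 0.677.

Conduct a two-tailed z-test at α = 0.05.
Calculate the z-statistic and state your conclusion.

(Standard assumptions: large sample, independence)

Answer: z = -2.8850, reject H₀

Derivation:
H₀: p = 0.73, H₁: p ≠ 0.73
Standard error: SE = √(p₀(1-p₀)/n) = √(0.73×0.27/584) = 0.018371
z-statistic: z = (p̂ - p₀)/SE = (0.677 - 0.73)/0.018371 = -2.8850
Critical value: z_0.025 = ±1.960
p-value = 0.0039
Decision: reject H₀ at α = 0.05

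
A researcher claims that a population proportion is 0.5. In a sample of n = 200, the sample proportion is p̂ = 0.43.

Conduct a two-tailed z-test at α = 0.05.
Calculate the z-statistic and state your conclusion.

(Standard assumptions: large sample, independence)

H₀: p = 0.5, H₁: p ≠ 0.5
Standard error: SE = √(p₀(1-p₀)/n) = √(0.5×0.5/200) = 0.035355
z-statistic: z = (p̂ - p₀)/SE = (0.43 - 0.5)/0.035355 = -1.9799
Critical value: z_0.025 = ±1.960
p-value = 0.0477
Decision: reject H₀ at α = 0.05

Answer: z = -1.9799, reject H₀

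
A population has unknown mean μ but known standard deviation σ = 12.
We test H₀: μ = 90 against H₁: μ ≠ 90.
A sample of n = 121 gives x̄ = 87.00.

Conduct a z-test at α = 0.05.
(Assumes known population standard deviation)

Answer: z = -2.7500, reject H₀

Derivation:
Standard error: SE = σ/√n = 12/√121 = 1.0909
z-statistic: z = (x̄ - μ₀)/SE = (87.00 - 90)/1.0909 = -2.7500
Critical value: ±1.960
p-value = 0.0060
Decision: reject H₀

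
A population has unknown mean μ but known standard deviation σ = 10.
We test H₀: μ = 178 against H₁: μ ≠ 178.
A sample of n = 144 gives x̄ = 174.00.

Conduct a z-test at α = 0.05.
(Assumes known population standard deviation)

Answer: z = -4.8002, reject H₀

Derivation:
Standard error: SE = σ/√n = 10/√144 = 0.8333
z-statistic: z = (x̄ - μ₀)/SE = (174.00 - 178)/0.8333 = -4.8002
Critical value: ±1.960
p-value < 0.0001
Decision: reject H₀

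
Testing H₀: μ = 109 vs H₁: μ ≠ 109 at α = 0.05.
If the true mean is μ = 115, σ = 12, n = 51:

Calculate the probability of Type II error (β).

Answer: β ≈ 0.0536

Derivation:
SE = σ/√n = 12/√51 = 1.6803
Critical values: μ₀ ± z_0.025×SE = 109 ± 1.960×1.6803
Acceptance region: (105.7066, 112.2934)
Under H₁ (μ = 115): z_high = (112.2934 - 115)/1.6803 = -1.6108, z_low = (105.7066 - 115)/1.6803 = -5.5308
β = P(not reject | H₁) = Φ(-1.6108) - Φ(-5.5308) ≈ 0.0536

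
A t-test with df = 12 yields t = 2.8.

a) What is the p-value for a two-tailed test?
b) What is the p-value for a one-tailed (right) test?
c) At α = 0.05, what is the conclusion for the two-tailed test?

Using t-distribution with df = 12:
a) Two-tailed: p = 2×P(T > 2.8) = 0.0160
b) One-tailed: p = P(T > 2.8) = 0.0080
c) 0.0160 < 0.05, reject H₀

Answer: a) 0.0160, b) 0.0080, c) reject H₀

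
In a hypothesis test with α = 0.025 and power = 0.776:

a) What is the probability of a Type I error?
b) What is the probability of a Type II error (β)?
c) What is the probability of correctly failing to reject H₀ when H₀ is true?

Answer: a) 0.025, b) 0.224, c) 0.975

Derivation:
a) Type I error probability = α = 0.025
b) Power = P(reject H₀ | H₁ true) = 1 - β = 0.776, so Type II error probability = β = 1 - Power = 0.224
c) P(fail to reject H₀ | H₀ true) = 1 - α = 0.975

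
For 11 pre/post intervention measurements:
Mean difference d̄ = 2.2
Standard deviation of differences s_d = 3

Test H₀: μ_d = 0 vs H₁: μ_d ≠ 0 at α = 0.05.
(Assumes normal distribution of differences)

Answer: t = 2.4323, reject H₀

Derivation:
df = n - 1 = 10
SE = s_d/√n = 3/√11 = 0.9045
t = d̄/SE = 2.2/0.9045 = 2.4323
Critical value: t_{0.025,10} = ±2.228
p-value ≈ 0.0353
Decision: reject H₀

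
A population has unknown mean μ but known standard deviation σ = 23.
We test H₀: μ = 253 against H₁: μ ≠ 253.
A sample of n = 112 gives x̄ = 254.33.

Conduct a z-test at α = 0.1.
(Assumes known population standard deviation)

Answer: z = 0.6120, fail to reject H₀

Derivation:
Standard error: SE = σ/√n = 23/√112 = 2.1733
z-statistic: z = (x̄ - μ₀)/SE = (254.33 - 253)/2.1733 = 0.6120
Critical value: ±1.645
p-value = 0.5405
Decision: fail to reject H₀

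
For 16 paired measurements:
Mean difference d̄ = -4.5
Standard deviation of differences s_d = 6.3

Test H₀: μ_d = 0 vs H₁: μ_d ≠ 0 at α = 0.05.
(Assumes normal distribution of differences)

Answer: t = -2.8571, reject H₀

Derivation:
df = n - 1 = 15
SE = s_d/√n = 6.3/√16 = 1.5750
t = d̄/SE = -4.5/1.5750 = -2.8571
Critical value: t_{0.025,15} = ±2.131
p-value ≈ 0.0120
Decision: reject H₀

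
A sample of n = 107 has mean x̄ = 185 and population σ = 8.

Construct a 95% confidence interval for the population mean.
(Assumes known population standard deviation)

Confidence level: 95%, α = 0.05
z_0.025 = 1.960
SE = σ/√n = 8/√107 = 0.7734
Margin of error = 1.960 × 0.7734 = 1.5159
CI: x̄ ± margin = 185 ± 1.5159
CI: (183.4841, 186.5159)

Answer: (183.4841, 186.5159)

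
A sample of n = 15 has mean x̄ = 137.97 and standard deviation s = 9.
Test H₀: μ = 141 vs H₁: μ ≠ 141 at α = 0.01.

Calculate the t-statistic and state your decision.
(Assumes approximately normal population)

Answer: t = -1.3039, fail to reject H₀

Derivation:
df = n - 1 = 14
SE = s/√n = 9/√15 = 2.3238
t = (x̄ - μ₀)/SE = (137.97 - 141)/2.3238 = -1.3039
Critical value: t_{0.005,14} = ±2.977
p-value ≈ 0.2133
Decision: fail to reject H₀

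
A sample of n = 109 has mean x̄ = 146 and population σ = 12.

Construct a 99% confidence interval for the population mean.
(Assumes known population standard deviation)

Confidence level: 99%, α = 0.01
z_0.005 = 2.576
SE = σ/√n = 12/√109 = 1.1494
Margin of error = 2.576 × 1.1494 = 2.9609
CI: x̄ ± margin = 146 ± 2.9609
CI: (143.0391, 148.9609)

Answer: (143.0391, 148.9609)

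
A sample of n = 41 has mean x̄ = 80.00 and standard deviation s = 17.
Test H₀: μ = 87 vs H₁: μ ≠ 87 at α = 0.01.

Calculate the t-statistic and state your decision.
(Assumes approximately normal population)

Answer: t = -2.6365, fail to reject H₀

Derivation:
df = n - 1 = 40
SE = s/√n = 17/√41 = 2.6550
t = (x̄ - μ₀)/SE = (80.00 - 87)/2.6550 = -2.6365
Critical value: t_{0.005,40} = ±2.704
p-value ≈ 0.0119
Decision: fail to reject H₀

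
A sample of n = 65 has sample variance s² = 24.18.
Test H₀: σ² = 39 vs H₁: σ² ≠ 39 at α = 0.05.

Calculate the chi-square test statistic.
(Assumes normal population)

df = n - 1 = 64
χ² = (n-1)s²/σ₀² = 64×24.18/39 = 39.6800
Critical values: χ²_{0.975,64} = 43.776, χ²_{0.025,64} = 88.004
Rejection region: χ² < 43.776 or χ² > 88.004
Decision: reject H₀

Answer: χ² = 39.6800, reject H₀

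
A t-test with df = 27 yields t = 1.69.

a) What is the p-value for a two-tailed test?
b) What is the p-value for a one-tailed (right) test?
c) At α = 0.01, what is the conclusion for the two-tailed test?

Answer: a) 0.1025, b) 0.0513, c) fail to reject H₀

Derivation:
Using t-distribution with df = 27:
a) Two-tailed: p = 2×P(T > 1.69) = 0.1025
b) One-tailed: p = P(T > 1.69) = 0.0513
c) 0.1025 ≥ 0.01, fail to reject H₀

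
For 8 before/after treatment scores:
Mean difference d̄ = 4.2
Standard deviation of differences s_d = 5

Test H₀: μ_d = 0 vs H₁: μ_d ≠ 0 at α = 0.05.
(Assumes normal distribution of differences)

df = n - 1 = 7
SE = s_d/√n = 5/√8 = 1.7678
t = d̄/SE = 4.2/1.7678 = 2.3758
Critical value: t_{0.025,7} = ±2.365
p-value ≈ 0.0492
Decision: reject H₀

Answer: t = 2.3758, reject H₀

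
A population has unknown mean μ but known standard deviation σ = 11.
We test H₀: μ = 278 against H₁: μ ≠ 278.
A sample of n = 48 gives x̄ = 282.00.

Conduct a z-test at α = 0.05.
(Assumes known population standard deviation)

Answer: z = 2.5194, reject H₀

Derivation:
Standard error: SE = σ/√n = 11/√48 = 1.5877
z-statistic: z = (x̄ - μ₀)/SE = (282.00 - 278)/1.5877 = 2.5194
Critical value: ±1.960
p-value = 0.0118
Decision: reject H₀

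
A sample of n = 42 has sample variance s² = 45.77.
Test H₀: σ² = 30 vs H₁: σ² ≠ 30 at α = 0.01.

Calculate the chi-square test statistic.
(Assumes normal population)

df = n - 1 = 41
χ² = (n-1)s²/σ₀² = 41×45.77/30 = 62.5523
Critical values: χ²_{0.995,41} = 21.421, χ²_{0.005,41} = 68.053
Rejection region: χ² < 21.421 or χ² > 68.053
Decision: fail to reject H₀

Answer: χ² = 62.5523, fail to reject H₀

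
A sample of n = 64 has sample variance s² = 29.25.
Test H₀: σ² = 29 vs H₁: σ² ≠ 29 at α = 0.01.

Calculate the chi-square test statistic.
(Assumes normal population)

df = n - 1 = 63
χ² = (n-1)s²/σ₀² = 63×29.25/29 = 63.5431
Critical values: χ²_{0.995,63} = 37.838, χ²_{0.005,63} = 95.649
Rejection region: χ² < 37.838 or χ² > 95.649
Decision: fail to reject H₀

Answer: χ² = 63.5431, fail to reject H₀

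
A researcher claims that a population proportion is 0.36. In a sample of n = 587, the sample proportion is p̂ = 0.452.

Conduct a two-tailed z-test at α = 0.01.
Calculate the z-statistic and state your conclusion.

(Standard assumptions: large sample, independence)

Answer: z = 4.6437, reject H₀

Derivation:
H₀: p = 0.36, H₁: p ≠ 0.36
Standard error: SE = √(p₀(1-p₀)/n) = √(0.36×0.64/587) = 0.019812
z-statistic: z = (p̂ - p₀)/SE = (0.452 - 0.36)/0.019812 = 4.6437
Critical value: z_0.005 = ±2.576
p-value < 0.0001
Decision: reject H₀ at α = 0.01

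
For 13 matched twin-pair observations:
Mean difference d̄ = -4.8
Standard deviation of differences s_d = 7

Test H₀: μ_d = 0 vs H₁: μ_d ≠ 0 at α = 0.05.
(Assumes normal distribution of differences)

Answer: t = -2.4723, reject H₀

Derivation:
df = n - 1 = 12
SE = s_d/√n = 7/√13 = 1.9415
t = d̄/SE = -4.8/1.9415 = -2.4723
Critical value: t_{0.025,12} = ±2.179
p-value ≈ 0.0294
Decision: reject H₀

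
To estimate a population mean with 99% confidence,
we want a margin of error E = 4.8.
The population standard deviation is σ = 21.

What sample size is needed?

Answer: n = 128

Derivation:
z_0.005 = 2.576
n = (z×σ/E)² = (2.576×21/4.8)²
n = 127.0129
Round up: n = 128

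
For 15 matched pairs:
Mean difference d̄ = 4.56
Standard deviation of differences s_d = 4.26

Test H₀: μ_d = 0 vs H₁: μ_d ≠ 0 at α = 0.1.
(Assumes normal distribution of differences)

Answer: t = 4.1458, reject H₀

Derivation:
df = n - 1 = 14
SE = s_d/√n = 4.26/√15 = 1.0999
t = d̄/SE = 4.56/1.0999 = 4.1458
Critical value: t_{0.05,14} = ±1.761
p-value ≈ 0.0010
Decision: reject H₀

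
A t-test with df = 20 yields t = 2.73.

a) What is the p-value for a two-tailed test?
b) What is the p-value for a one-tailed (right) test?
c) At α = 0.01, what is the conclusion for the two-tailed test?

Using t-distribution with df = 20:
a) Two-tailed: p = 2×P(T > 2.73) = 0.0129
b) One-tailed: p = P(T > 2.73) = 0.0065
c) 0.0129 ≥ 0.01, fail to reject H₀

Answer: a) 0.0129, b) 0.0065, c) fail to reject H₀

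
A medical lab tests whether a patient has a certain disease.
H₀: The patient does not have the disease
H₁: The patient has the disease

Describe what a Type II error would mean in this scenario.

Answer: Failing to diagnose a patient who actually has the disease (false negative)

Derivation:
A Type I error (probability α) occurs when we reject a true H₀.
A Type II error (probability β) occurs when we fail to reject a false H₀.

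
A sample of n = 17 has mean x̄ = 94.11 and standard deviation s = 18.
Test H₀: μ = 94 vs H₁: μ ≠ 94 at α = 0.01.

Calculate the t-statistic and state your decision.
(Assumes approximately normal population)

df = n - 1 = 16
SE = s/√n = 18/√17 = 4.3656
t = (x̄ - μ₀)/SE = (94.11 - 94)/4.3656 = 0.0252
Critical value: t_{0.005,16} = ±2.921
p-value ≈ 0.9802
Decision: fail to reject H₀

Answer: t = 0.0252, fail to reject H₀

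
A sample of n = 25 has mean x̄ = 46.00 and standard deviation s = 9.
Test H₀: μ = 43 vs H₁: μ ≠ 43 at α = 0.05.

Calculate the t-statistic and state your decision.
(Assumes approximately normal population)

df = n - 1 = 24
SE = s/√n = 9/√25 = 1.8000
t = (x̄ - μ₀)/SE = (46.00 - 43)/1.8000 = 1.6667
Critical value: t_{0.025,24} = ±2.064
p-value ≈ 0.1086
Decision: fail to reject H₀

Answer: t = 1.6667, fail to reject H₀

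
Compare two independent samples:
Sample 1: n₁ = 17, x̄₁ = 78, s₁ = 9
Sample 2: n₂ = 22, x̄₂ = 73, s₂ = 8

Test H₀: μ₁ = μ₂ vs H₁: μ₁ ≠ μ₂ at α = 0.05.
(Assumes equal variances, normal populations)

Answer: t = 1.8330, fail to reject H₀

Derivation:
Pooled variance: s²_p = [16×9² + 21×8²]/(37) = 71.3514
s_p = 8.4470
SE = s_p×√(1/n₁ + 1/n₂) = 8.4470×√(1/17 + 1/22) = 2.7277
t = (x̄₁ - x̄₂)/SE = (78 - 73)/2.7277 = 1.8330
df = 37, t-critical = ±2.026
Decision: fail to reject H₀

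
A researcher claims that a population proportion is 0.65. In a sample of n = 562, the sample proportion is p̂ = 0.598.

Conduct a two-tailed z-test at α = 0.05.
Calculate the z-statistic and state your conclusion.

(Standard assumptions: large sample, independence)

H₀: p = 0.65, H₁: p ≠ 0.65
Standard error: SE = √(p₀(1-p₀)/n) = √(0.65×0.35/562) = 0.020120
z-statistic: z = (p̂ - p₀)/SE = (0.598 - 0.65)/0.020120 = -2.5845
Critical value: z_0.025 = ±1.960
p-value = 0.0098
Decision: reject H₀ at α = 0.05

Answer: z = -2.5845, reject H₀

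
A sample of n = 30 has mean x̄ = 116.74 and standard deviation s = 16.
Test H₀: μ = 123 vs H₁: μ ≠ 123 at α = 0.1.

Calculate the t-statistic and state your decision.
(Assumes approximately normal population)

df = n - 1 = 29
SE = s/√n = 16/√30 = 2.9212
t = (x̄ - μ₀)/SE = (116.74 - 123)/2.9212 = -2.1430
Critical value: t_{0.05,29} = ±1.699
p-value ≈ 0.0406
Decision: reject H₀

Answer: t = -2.1430, reject H₀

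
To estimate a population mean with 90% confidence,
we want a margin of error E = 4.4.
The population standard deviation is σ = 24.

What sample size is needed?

z_0.05 = 1.645
n = (z×σ/E)² = (1.645×24/4.4)²
n = 80.5098
Round up: n = 81

Answer: n = 81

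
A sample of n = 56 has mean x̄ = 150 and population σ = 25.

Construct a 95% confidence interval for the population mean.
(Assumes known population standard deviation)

Confidence level: 95%, α = 0.05
z_0.025 = 1.960
SE = σ/√n = 25/√56 = 3.3408
Margin of error = 1.960 × 3.3408 = 6.5480
CI: x̄ ± margin = 150 ± 6.5480
CI: (143.4520, 156.5480)

Answer: (143.4520, 156.5480)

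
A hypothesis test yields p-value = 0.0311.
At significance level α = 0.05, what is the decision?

Compare p-value to α:
0.0311 < 0.05
Decision: reject H₀

Answer: reject H₀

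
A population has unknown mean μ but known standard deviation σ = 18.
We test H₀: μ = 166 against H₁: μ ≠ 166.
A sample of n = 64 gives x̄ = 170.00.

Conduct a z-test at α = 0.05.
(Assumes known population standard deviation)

Standard error: SE = σ/√n = 18/√64 = 2.2500
z-statistic: z = (x̄ - μ₀)/SE = (170.00 - 166)/2.2500 = 1.7778
Critical value: ±1.960
p-value = 0.0754
Decision: fail to reject H₀

Answer: z = 1.7778, fail to reject H₀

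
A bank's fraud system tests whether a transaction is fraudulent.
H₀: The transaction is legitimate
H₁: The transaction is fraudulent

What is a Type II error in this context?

Type I error: rejecting H₀ when it is actually true (false positive).
Type II error: failing to reject H₀ when H₁ is actually true (false negative).

Answer: Allowing a fraudulent transaction to go through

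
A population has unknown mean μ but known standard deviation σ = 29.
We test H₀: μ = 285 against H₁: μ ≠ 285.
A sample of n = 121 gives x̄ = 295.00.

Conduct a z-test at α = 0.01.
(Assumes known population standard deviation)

Answer: z = 3.7931, reject H₀

Derivation:
Standard error: SE = σ/√n = 29/√121 = 2.6364
z-statistic: z = (x̄ - μ₀)/SE = (295.00 - 285)/2.6364 = 3.7931
Critical value: ±2.576
p-value = 0.0001
Decision: reject H₀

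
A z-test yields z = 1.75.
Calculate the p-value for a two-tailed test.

For z = 1.75:
p = 2×P(Z > |1.75|) = 2×(1 - Φ(1.75)) = 0.0801

Answer: p-value ≈ 0.0801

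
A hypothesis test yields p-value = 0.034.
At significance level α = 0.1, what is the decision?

Answer: reject H₀

Derivation:
Compare p-value to α:
0.034 < 0.1
Decision: reject H₀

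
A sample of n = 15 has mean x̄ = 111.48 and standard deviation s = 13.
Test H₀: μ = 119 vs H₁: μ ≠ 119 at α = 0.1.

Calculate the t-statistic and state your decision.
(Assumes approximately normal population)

Answer: t = -2.2404, reject H₀

Derivation:
df = n - 1 = 14
SE = s/√n = 13/√15 = 3.3566
t = (x̄ - μ₀)/SE = (111.48 - 119)/3.3566 = -2.2404
Critical value: t_{0.05,14} = ±1.761
p-value ≈ 0.0418
Decision: reject H₀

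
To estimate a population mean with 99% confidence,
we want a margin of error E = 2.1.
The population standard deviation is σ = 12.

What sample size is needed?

Answer: n = 217

Derivation:
z_0.005 = 2.576
n = (z×σ/E)² = (2.576×12/2.1)²
n = 216.6784
Round up: n = 217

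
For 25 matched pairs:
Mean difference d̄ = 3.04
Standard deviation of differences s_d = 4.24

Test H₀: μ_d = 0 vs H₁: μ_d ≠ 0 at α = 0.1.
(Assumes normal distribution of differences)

Answer: t = 3.5849, reject H₀

Derivation:
df = n - 1 = 24
SE = s_d/√n = 4.24/√25 = 0.8480
t = d̄/SE = 3.04/0.8480 = 3.5849
Critical value: t_{0.05,24} = ±1.711
p-value ≈ 0.0015
Decision: reject H₀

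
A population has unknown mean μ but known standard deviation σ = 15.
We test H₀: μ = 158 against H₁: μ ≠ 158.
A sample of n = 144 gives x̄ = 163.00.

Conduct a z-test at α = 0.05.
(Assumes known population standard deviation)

Standard error: SE = σ/√n = 15/√144 = 1.2500
z-statistic: z = (x̄ - μ₀)/SE = (163.00 - 158)/1.2500 = 4.0000
Critical value: ±1.960
p-value = 0.0001
Decision: reject H₀

Answer: z = 4.0000, reject H₀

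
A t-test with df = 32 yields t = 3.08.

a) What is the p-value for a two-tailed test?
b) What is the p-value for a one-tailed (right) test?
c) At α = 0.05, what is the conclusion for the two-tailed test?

Answer: a) 0.0042, b) 0.0021, c) reject H₀

Derivation:
Using t-distribution with df = 32:
a) Two-tailed: p = 2×P(T > 3.08) = 0.0042
b) One-tailed: p = P(T > 3.08) = 0.0021
c) 0.0042 < 0.05, reject H₀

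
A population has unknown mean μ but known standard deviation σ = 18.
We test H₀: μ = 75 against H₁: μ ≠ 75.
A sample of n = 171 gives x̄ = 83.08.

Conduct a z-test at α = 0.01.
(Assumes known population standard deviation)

Answer: z = 5.8700, reject H₀

Derivation:
Standard error: SE = σ/√n = 18/√171 = 1.3765
z-statistic: z = (x̄ - μ₀)/SE = (83.08 - 75)/1.3765 = 5.8700
Critical value: ±2.576
p-value < 0.0001
Decision: reject H₀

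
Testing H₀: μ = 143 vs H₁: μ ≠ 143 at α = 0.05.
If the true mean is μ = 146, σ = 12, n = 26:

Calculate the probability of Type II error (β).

Answer: β ≈ 0.7528

Derivation:
SE = σ/√n = 12/√26 = 2.3534
Critical values: μ₀ ± z_0.025×SE = 143 ± 1.960×2.3534
Acceptance region: (138.3873, 147.6127)
Under H₁ (μ = 146): z_high = (147.6127 - 146)/2.3534 = 0.6853, z_low = (138.3873 - 146)/2.3534 = -3.2348
β = P(not reject | H₁) = Φ(0.6853) - Φ(-3.2348) ≈ 0.7528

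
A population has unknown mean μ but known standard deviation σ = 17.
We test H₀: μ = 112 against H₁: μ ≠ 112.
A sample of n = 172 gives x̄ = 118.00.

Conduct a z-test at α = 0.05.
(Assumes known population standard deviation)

Answer: z = 4.6289, reject H₀

Derivation:
Standard error: SE = σ/√n = 17/√172 = 1.2962
z-statistic: z = (x̄ - μ₀)/SE = (118.00 - 112)/1.2962 = 4.6289
Critical value: ±1.960
p-value < 0.0001
Decision: reject H₀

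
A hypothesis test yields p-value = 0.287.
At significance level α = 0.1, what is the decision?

Compare p-value to α:
0.287 ≥ 0.1
Decision: fail to reject H₀

Answer: fail to reject H₀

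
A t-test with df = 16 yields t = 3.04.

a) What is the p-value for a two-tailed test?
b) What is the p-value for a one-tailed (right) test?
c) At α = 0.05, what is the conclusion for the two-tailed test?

Using t-distribution with df = 16:
a) Two-tailed: p = 2×P(T > 3.04) = 0.0078
b) One-tailed: p = P(T > 3.04) = 0.0039
c) 0.0078 < 0.05, reject H₀

Answer: a) 0.0078, b) 0.0039, c) reject H₀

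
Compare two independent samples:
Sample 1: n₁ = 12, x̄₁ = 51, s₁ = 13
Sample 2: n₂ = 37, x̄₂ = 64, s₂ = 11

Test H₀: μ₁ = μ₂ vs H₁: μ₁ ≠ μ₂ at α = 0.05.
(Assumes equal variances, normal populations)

Answer: t = -3.4031, reject H₀

Derivation:
Pooled variance: s²_p = [11×13² + 36×11²]/(47) = 132.2340
s_p = 11.4993
SE = s_p×√(1/n₁ + 1/n₂) = 11.4993×√(1/12 + 1/37) = 3.8201
t = (x̄₁ - x̄₂)/SE = (51 - 64)/3.8201 = -3.4031
df = 47, t-critical = ±2.012
Decision: reject H₀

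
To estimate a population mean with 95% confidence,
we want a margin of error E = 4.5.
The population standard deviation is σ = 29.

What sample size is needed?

z_0.025 = 1.960
n = (z×σ/E)² = (1.960×29/4.5)²
n = 159.5450
Round up: n = 160

Answer: n = 160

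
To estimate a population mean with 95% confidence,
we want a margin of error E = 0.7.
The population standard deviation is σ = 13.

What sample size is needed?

z_0.025 = 1.960
n = (z×σ/E)² = (1.960×13/0.7)²
n = 1324.9600
Round up: n = 1325

Answer: n = 1325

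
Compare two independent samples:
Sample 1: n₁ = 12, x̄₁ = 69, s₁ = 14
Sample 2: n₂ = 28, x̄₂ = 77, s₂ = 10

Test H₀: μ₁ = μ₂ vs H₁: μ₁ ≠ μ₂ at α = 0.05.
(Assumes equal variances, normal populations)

Answer: t = -2.0511, reject H₀

Derivation:
Pooled variance: s²_p = [11×14² + 27×10²]/(38) = 127.7895
s_p = 11.3044
SE = s_p×√(1/n₁ + 1/n₂) = 11.3044×√(1/12 + 1/28) = 3.9004
t = (x̄₁ - x̄₂)/SE = (69 - 77)/3.9004 = -2.0511
df = 38, t-critical = ±2.024
Decision: reject H₀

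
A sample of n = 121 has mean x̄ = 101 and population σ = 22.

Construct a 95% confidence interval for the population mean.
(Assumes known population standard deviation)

Answer: (97.0800, 104.9200)

Derivation:
Confidence level: 95%, α = 0.05
z_0.025 = 1.960
SE = σ/√n = 22/√121 = 2.0000
Margin of error = 1.960 × 2.0000 = 3.9200
CI: x̄ ± margin = 101 ± 3.9200
CI: (97.0800, 104.9200)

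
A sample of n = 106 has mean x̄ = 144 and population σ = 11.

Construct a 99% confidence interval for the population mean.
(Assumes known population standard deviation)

Answer: (141.2478, 146.7522)

Derivation:
Confidence level: 99%, α = 0.01
z_0.005 = 2.576
SE = σ/√n = 11/√106 = 1.0684
Margin of error = 2.576 × 1.0684 = 2.7522
CI: x̄ ± margin = 144 ± 2.7522
CI: (141.2478, 146.7522)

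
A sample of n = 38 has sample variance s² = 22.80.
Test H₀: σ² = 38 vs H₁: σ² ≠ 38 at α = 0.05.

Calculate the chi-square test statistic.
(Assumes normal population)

Answer: χ² = 22.2000, fail to reject H₀

Derivation:
df = n - 1 = 37
χ² = (n-1)s²/σ₀² = 37×22.80/38 = 22.2000
Critical values: χ²_{0.975,37} = 22.106, χ²_{0.025,37} = 55.668
Rejection region: χ² < 22.106 or χ² > 55.668
Decision: fail to reject H₀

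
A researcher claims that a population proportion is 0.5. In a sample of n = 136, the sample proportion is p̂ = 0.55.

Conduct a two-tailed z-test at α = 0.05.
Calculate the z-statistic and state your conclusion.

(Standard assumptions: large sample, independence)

H₀: p = 0.5, H₁: p ≠ 0.5
Standard error: SE = √(p₀(1-p₀)/n) = √(0.5×0.5/136) = 0.042875
z-statistic: z = (p̂ - p₀)/SE = (0.55 - 0.5)/0.042875 = 1.1662
Critical value: z_0.025 = ±1.960
p-value = 0.2435
Decision: fail to reject H₀ at α = 0.05

Answer: z = 1.1662, fail to reject H₀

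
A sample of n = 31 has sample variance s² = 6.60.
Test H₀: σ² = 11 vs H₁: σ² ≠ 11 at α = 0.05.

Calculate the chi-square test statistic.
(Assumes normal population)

Answer: χ² = 18.0000, fail to reject H₀

Derivation:
df = n - 1 = 30
χ² = (n-1)s²/σ₀² = 30×6.60/11 = 18.0000
Critical values: χ²_{0.975,30} = 16.791, χ²_{0.025,30} = 46.979
Rejection region: χ² < 16.791 or χ² > 46.979
Decision: fail to reject H₀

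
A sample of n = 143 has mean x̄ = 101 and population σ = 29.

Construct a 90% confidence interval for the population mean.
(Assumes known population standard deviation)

Answer: (97.0107, 104.9893)

Derivation:
Confidence level: 90%, α = 0.1
z_0.05 = 1.645
SE = σ/√n = 29/√143 = 2.4251
Margin of error = 1.645 × 2.4251 = 3.9893
CI: x̄ ± margin = 101 ± 3.9893
CI: (97.0107, 104.9893)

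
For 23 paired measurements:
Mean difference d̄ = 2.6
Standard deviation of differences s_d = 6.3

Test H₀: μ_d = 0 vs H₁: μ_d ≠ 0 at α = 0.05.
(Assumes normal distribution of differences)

df = n - 1 = 22
SE = s_d/√n = 6.3/√23 = 1.3136
t = d̄/SE = 2.6/1.3136 = 1.9793
Critical value: t_{0.025,22} = ±2.074
p-value ≈ 0.0604
Decision: fail to reject H₀

Answer: t = 1.9793, fail to reject H₀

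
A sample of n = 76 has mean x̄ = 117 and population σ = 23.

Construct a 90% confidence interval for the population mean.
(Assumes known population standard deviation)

Confidence level: 90%, α = 0.1
z_0.05 = 1.645
SE = σ/√n = 23/√76 = 2.6383
Margin of error = 1.645 × 2.6383 = 4.3400
CI: x̄ ± margin = 117 ± 4.3400
CI: (112.6600, 121.3400)

Answer: (112.6600, 121.3400)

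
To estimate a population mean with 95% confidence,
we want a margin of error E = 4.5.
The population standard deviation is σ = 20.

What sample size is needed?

z_0.025 = 1.960
n = (z×σ/E)² = (1.960×20/4.5)²
n = 75.8835
Round up: n = 76

Answer: n = 76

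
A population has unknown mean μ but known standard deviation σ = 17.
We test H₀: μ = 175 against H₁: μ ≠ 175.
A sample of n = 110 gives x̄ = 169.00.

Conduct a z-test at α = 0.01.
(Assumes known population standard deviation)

Standard error: SE = σ/√n = 17/√110 = 1.6209
z-statistic: z = (x̄ - μ₀)/SE = (169.00 - 175)/1.6209 = -3.7016
Critical value: ±2.576
p-value = 0.0002
Decision: reject H₀

Answer: z = -3.7016, reject H₀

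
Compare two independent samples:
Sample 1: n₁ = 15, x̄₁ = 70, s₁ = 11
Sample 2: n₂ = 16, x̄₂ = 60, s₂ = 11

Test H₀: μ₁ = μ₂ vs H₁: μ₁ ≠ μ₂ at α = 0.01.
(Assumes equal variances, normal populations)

Answer: t = 2.5295, fail to reject H₀

Derivation:
Pooled variance: s²_p = [14×11² + 15×11²]/(29) = 121.0000
s_p = 11.0000
SE = s_p×√(1/n₁ + 1/n₂) = 11.0000×√(1/15 + 1/16) = 3.9534
t = (x̄₁ - x̄₂)/SE = (70 - 60)/3.9534 = 2.5295
df = 29, t-critical = ±2.756
Decision: fail to reject H₀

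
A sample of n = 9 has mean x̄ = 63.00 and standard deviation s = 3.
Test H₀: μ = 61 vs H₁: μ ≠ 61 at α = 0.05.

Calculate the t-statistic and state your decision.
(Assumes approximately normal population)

Answer: t = 2.0000, fail to reject H₀

Derivation:
df = n - 1 = 8
SE = s/√n = 3/√9 = 1.0000
t = (x̄ - μ₀)/SE = (63.00 - 61)/1.0000 = 2.0000
Critical value: t_{0.025,8} = ±2.306
p-value ≈ 0.0805
Decision: fail to reject H₀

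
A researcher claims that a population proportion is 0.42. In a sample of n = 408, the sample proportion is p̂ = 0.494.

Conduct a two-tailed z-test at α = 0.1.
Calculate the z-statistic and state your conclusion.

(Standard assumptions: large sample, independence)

Answer: z = 3.0284, reject H₀

Derivation:
H₀: p = 0.42, H₁: p ≠ 0.42
Standard error: SE = √(p₀(1-p₀)/n) = √(0.42×0.58/408) = 0.024435
z-statistic: z = (p̂ - p₀)/SE = (0.494 - 0.42)/0.024435 = 3.0284
Critical value: z_0.05 = ±1.645
p-value = 0.0025
Decision: reject H₀ at α = 0.1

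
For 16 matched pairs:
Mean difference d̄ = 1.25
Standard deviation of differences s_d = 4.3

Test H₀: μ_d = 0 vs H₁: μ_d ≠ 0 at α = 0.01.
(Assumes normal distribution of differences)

df = n - 1 = 15
SE = s_d/√n = 4.3/√16 = 1.0750
t = d̄/SE = 1.25/1.0750 = 1.1628
Critical value: t_{0.005,15} = ±2.947
p-value ≈ 0.2631
Decision: fail to reject H₀

Answer: t = 1.1628, fail to reject H₀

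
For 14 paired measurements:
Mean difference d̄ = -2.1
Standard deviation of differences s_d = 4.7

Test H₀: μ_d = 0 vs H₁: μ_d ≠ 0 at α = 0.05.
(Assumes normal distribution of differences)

Answer: t = -1.6718, fail to reject H₀

Derivation:
df = n - 1 = 13
SE = s_d/√n = 4.7/√14 = 1.2561
t = d̄/SE = -2.1/1.2561 = -1.6718
Critical value: t_{0.025,13} = ±2.160
p-value ≈ 0.1184
Decision: fail to reject H₀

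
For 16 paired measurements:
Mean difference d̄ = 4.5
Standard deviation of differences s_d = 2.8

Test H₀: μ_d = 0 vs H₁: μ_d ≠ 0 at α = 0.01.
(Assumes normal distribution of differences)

Answer: t = 6.4286, reject H₀

Derivation:
df = n - 1 = 15
SE = s_d/√n = 2.8/√16 = 0.7000
t = d̄/SE = 4.5/0.7000 = 6.4286
Critical value: t_{0.005,15} = ±2.947
p-value < 0.0001
Decision: reject H₀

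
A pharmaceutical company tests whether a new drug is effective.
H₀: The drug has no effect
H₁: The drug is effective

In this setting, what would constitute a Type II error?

Answer: Failing to detect the drug's effect when it actually works

Derivation:
Type I error (α): Rejecting H₀ when H₀ is true
Type II error (β): Failing to reject H₀ when H₁ is true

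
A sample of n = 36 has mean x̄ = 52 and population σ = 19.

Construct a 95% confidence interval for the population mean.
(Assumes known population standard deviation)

Answer: (45.7933, 58.2067)

Derivation:
Confidence level: 95%, α = 0.05
z_0.025 = 1.960
SE = σ/√n = 19/√36 = 3.1667
Margin of error = 1.960 × 3.1667 = 6.2067
CI: x̄ ± margin = 52 ± 6.2067
CI: (45.7933, 58.2067)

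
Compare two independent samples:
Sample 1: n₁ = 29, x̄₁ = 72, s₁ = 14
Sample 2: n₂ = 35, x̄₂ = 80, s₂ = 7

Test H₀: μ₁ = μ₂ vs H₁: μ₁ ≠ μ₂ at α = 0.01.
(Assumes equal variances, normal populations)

Pooled variance: s²_p = [28×14² + 34×7²]/(62) = 115.3871
s_p = 10.7418
SE = s_p×√(1/n₁ + 1/n₂) = 10.7418×√(1/29 + 1/35) = 2.6973
t = (x̄₁ - x̄₂)/SE = (72 - 80)/2.6973 = -2.9659
df = 62, t-critical = ±2.657
Decision: reject H₀

Answer: t = -2.9659, reject H₀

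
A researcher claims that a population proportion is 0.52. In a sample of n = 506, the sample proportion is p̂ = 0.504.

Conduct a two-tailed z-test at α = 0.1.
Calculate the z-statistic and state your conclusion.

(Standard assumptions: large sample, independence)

H₀: p = 0.52, H₁: p ≠ 0.52
Standard error: SE = √(p₀(1-p₀)/n) = √(0.52×0.48/506) = 0.022210
z-statistic: z = (p̂ - p₀)/SE = (0.504 - 0.52)/0.022210 = -0.7204
Critical value: z_0.05 = ±1.645
p-value = 0.4713
Decision: fail to reject H₀ at α = 0.1

Answer: z = -0.7204, fail to reject H₀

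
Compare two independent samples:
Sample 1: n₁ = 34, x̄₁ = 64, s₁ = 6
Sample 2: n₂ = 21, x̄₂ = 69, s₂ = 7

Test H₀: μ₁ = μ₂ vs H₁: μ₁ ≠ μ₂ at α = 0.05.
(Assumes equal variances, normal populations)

Answer: t = -2.8167, reject H₀

Derivation:
Pooled variance: s²_p = [33×6² + 20×7²]/(53) = 40.9057
s_p = 6.3958
SE = s_p×√(1/n₁ + 1/n₂) = 6.3958×√(1/34 + 1/21) = 1.7751
t = (x̄₁ - x̄₂)/SE = (64 - 69)/1.7751 = -2.8167
df = 53, t-critical = ±2.006
Decision: reject H₀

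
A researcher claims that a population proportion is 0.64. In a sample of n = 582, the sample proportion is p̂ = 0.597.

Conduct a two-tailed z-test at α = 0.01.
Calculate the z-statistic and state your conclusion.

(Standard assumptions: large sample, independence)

Answer: z = -2.1611, fail to reject H₀

Derivation:
H₀: p = 0.64, H₁: p ≠ 0.64
Standard error: SE = √(p₀(1-p₀)/n) = √(0.64×0.36/582) = 0.019897
z-statistic: z = (p̂ - p₀)/SE = (0.597 - 0.64)/0.019897 = -2.1611
Critical value: z_0.005 = ±2.576
p-value = 0.0307
Decision: fail to reject H₀ at α = 0.01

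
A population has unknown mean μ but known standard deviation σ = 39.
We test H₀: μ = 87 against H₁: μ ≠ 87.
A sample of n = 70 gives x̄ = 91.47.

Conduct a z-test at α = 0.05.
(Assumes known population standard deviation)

Answer: z = 0.9589, fail to reject H₀

Derivation:
Standard error: SE = σ/√n = 39/√70 = 4.6614
z-statistic: z = (x̄ - μ₀)/SE = (91.47 - 87)/4.6614 = 0.9589
Critical value: ±1.960
p-value = 0.3376
Decision: fail to reject H₀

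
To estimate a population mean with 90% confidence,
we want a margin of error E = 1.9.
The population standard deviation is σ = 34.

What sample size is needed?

z_0.05 = 1.645
n = (z×σ/E)² = (1.645×34/1.9)²
n = 866.5277
Round up: n = 867

Answer: n = 867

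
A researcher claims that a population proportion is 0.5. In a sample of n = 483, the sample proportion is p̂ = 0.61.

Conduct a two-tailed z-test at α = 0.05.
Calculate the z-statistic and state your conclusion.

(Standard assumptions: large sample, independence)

H₀: p = 0.5, H₁: p ≠ 0.5
Standard error: SE = √(p₀(1-p₀)/n) = √(0.5×0.5/483) = 0.022751
z-statistic: z = (p̂ - p₀)/SE = (0.61 - 0.5)/0.022751 = 4.8350
Critical value: z_0.025 = ±1.960
p-value < 0.0001
Decision: reject H₀ at α = 0.05

Answer: z = 4.8350, reject H₀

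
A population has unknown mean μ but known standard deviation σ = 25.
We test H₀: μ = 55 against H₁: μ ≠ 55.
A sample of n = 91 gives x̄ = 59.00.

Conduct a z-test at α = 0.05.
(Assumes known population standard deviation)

Answer: z = 1.5263, fail to reject H₀

Derivation:
Standard error: SE = σ/√n = 25/√91 = 2.6207
z-statistic: z = (x̄ - μ₀)/SE = (59.00 - 55)/2.6207 = 1.5263
Critical value: ±1.960
p-value = 0.1269
Decision: fail to reject H₀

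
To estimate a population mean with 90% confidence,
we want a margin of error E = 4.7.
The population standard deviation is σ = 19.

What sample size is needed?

Answer: n = 45

Derivation:
z_0.05 = 1.645
n = (z×σ/E)² = (1.645×19/4.7)²
n = 44.2225
Round up: n = 45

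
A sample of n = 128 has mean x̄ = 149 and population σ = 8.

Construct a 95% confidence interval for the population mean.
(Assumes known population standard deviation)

Confidence level: 95%, α = 0.05
z_0.025 = 1.960
SE = σ/√n = 8/√128 = 0.7071
Margin of error = 1.960 × 0.7071 = 1.3859
CI: x̄ ± margin = 149 ± 1.3859
CI: (147.6141, 150.3859)

Answer: (147.6141, 150.3859)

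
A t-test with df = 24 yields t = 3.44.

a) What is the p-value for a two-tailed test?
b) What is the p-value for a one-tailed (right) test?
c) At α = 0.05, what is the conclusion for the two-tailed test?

Answer: a) 0.0021, b) 0.0011, c) reject H₀

Derivation:
Using t-distribution with df = 24:
a) Two-tailed: p = 2×P(T > 3.44) = 0.0021
b) One-tailed: p = P(T > 3.44) = 0.0011
c) 0.0021 < 0.05, reject H₀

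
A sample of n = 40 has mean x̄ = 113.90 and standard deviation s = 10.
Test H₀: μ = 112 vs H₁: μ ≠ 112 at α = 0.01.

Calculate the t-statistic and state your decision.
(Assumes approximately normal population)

Answer: t = 1.2017, fail to reject H₀

Derivation:
df = n - 1 = 39
SE = s/√n = 10/√40 = 1.5811
t = (x̄ - μ₀)/SE = (113.90 - 112)/1.5811 = 1.2017
Critical value: t_{0.005,39} = ±2.708
p-value ≈ 0.2367
Decision: fail to reject H₀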